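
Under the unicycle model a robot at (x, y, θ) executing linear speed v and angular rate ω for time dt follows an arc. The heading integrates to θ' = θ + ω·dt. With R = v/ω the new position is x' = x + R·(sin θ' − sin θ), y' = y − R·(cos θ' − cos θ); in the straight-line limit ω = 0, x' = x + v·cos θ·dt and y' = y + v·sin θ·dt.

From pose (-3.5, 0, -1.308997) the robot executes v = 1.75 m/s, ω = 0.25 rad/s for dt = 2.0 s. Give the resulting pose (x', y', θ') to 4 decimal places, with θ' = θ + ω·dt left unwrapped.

θ' = -1.3090 + 0.25·2.0 = -0.8090
R = v/ω = 1.75/0.25 = 7.0000
x' = -3.5 + 7.0000·(sin -0.8090 − sin -1.3090) = -1.8037
y' = 0 − 7.0000·(cos -0.8090 − cos -1.3090) = -3.0198

(-1.8037, -3.0198, -0.8090)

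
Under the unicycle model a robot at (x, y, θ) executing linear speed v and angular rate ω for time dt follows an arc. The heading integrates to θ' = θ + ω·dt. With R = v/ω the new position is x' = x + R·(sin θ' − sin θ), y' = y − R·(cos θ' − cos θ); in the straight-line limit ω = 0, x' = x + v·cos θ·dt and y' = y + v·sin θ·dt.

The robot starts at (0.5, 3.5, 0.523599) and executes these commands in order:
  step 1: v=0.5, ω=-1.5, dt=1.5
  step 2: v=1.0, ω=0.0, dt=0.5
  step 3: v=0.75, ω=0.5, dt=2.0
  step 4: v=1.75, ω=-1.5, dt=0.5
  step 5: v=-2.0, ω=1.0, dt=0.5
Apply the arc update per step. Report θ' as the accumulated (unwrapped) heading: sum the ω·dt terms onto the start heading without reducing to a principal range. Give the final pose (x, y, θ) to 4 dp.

(1.4566, 1.4812, -0.9764)

step 1: θ'=-1.7264 (R=-0.3333) → pose (0.9960, 3.1597, -1.7264)
step 2: θ'=-1.7264 (straight) → pose (0.9185, 2.6657, -1.7264)
step 3: θ'=-0.7264 (R=1.5000) → pose (1.4041, 1.3119, -0.7264)
step 4: θ'=-1.4764 (R=-1.1667) → pose (1.7907, 0.5497, -1.4764)
step 5: θ'=-0.9764 (R=-2.0000) → pose (1.4566, 1.4812, -0.9764)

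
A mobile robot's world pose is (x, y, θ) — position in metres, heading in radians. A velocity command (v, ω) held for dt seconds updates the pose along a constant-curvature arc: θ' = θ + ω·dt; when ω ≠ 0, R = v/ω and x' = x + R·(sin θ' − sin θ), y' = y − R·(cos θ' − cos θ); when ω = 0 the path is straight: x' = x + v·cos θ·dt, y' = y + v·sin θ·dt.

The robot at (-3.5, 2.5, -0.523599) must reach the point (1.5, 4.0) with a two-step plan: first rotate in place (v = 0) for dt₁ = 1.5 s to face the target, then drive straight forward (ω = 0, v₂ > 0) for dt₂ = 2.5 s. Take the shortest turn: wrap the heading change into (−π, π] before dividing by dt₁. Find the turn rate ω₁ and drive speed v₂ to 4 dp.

heading to target = atan2(4−2.5, 1.5−-3.5) = 0.2915
Δθ = wrap(0.2915 − -0.5236) = 0.8151; ω₁ = Δθ/dt₁ = 0.5434
distance = √((1.5−-3.5)² + (4−2.5)²) = 5.2202; v₂ = distance/dt₂ = 2.0881

ω₁ = 0.5434, v₂ = 2.0881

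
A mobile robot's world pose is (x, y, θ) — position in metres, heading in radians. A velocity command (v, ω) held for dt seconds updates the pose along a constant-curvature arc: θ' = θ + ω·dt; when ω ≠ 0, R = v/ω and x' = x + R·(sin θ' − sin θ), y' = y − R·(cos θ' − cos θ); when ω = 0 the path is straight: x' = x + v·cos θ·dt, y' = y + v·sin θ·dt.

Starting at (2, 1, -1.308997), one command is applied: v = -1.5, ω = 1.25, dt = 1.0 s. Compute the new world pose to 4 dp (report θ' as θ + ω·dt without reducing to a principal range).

θ' = -1.3090 + 1.25·1.0 = -0.0590
R = v/ω = -1.5/1.25 = -1.2000
x' = 2 + -1.2000·(sin -0.0590 − sin -1.3090) = 0.9116
y' = 1 − -1.2000·(cos -0.0590 − cos -1.3090) = 1.8873

(0.9116, 1.8873, -0.0590)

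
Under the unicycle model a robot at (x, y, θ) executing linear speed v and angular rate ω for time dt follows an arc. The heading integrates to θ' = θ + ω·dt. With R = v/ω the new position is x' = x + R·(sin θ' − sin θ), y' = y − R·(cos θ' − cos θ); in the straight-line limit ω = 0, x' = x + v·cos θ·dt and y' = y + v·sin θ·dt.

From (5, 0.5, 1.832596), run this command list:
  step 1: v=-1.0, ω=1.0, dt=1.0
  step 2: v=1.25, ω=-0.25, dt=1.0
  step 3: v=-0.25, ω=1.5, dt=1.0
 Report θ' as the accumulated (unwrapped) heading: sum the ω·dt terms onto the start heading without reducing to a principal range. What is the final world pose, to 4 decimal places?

step 1: θ'=2.8326 (R=-1.0000) → pose (5.6618, -0.1938, 2.8326)
step 2: θ'=2.5826 (R=-5.0000) → pose (4.5307, 0.3304, 2.5826)
step 3: θ'=4.0826 (R=-0.1667) → pose (4.7537, 0.3736, 4.0826)

(4.7537, 0.3736, 4.0826)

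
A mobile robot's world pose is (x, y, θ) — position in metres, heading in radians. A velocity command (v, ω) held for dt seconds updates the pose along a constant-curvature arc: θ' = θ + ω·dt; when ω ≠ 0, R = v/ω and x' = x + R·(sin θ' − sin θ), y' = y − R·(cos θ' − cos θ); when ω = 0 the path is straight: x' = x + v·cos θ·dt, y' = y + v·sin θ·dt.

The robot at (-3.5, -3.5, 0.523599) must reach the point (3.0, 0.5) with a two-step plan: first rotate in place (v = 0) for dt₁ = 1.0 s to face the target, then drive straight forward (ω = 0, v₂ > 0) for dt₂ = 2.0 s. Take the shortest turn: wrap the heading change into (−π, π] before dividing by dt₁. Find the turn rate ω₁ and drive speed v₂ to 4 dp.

ω₁ = 0.0281, v₂ = 3.8161

heading to target = atan2(0.5−-3.5, 3−-3.5) = 0.5517
Δθ = wrap(0.5517 − 0.5236) = 0.0281; ω₁ = Δθ/dt₁ = 0.0281
distance = √((3−-3.5)² + (0.5−-3.5)²) = 7.6322; v₂ = distance/dt₂ = 3.8161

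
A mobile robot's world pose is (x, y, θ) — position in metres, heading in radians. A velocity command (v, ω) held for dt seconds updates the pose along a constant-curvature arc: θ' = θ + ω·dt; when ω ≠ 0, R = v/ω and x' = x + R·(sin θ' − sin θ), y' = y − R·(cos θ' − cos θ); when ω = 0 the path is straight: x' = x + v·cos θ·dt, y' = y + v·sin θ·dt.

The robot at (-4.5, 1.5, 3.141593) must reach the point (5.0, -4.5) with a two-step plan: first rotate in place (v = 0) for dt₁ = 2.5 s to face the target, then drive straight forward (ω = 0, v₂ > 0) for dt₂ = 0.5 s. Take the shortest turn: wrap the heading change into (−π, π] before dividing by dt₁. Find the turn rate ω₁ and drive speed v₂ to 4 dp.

ω₁ = 1.0313, v₂ = 22.4722

heading to target = atan2(-4.5−1.5, 5−-4.5) = -0.5633
Δθ = wrap(-0.5633 − 3.1416) = 2.5783; ω₁ = Δθ/dt₁ = 1.0313
distance = √((5−-4.5)² + (-4.5−1.5)²) = 11.2361; v₂ = distance/dt₂ = 22.4722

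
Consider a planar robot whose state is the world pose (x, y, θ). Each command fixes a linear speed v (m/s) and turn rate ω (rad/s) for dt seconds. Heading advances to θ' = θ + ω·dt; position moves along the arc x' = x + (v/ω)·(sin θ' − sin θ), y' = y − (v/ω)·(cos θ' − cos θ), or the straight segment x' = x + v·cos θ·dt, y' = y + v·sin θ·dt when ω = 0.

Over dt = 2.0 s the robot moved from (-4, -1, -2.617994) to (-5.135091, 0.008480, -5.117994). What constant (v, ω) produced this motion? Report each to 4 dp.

v = 1.0000, ω = -1.2500

Δθ = -5.117994 − -2.617994 = -2.500000
ω = Δθ/dt = -2.500000/2.0 = -1.2500
R = Δx/(sin θ' − sin θ) = -0.8000
v = R·ω = -0.8000·-1.2500 = 1.0000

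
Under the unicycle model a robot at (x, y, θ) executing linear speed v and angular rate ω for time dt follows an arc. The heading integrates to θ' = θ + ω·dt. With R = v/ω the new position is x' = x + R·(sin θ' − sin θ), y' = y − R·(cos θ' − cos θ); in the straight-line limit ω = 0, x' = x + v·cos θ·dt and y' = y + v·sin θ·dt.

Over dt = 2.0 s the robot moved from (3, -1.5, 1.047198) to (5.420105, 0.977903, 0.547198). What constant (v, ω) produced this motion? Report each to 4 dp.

Δθ = 0.547198 − 1.047198 = -0.500000
ω = Δθ/dt = -0.500000/2.0 = -0.2500
R = −Δy/(cos θ' − cos θ) = -7.0000
v = R·ω = -7.0000·-0.2500 = 1.7500

v = 1.7500, ω = -0.2500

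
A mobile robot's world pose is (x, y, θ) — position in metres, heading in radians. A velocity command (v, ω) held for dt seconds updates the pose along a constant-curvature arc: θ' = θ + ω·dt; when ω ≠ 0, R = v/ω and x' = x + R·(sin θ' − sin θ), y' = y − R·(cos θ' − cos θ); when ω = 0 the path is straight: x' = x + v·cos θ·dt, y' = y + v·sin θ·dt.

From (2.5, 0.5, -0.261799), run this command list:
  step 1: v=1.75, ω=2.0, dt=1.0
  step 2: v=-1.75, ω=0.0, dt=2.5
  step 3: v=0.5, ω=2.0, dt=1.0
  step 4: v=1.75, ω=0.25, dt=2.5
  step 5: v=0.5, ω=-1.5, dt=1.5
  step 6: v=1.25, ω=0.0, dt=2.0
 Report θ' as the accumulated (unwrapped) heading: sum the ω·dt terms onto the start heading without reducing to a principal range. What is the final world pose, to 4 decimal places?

(-0.6026, -3.9703, 2.1132)

step 1: θ'=1.7382 (R=0.8750) → pose (3.5892, 1.4910, 1.7382)
step 2: θ'=1.7382 (straight) → pose (4.3182, -2.8229, 1.7382)
step 3: θ'=3.7382 (R=0.2500) → pose (3.9312, -2.6577, 3.7382)
step 4: θ'=4.3632 (R=7.0000) → pose (1.2866, -6.0535, 4.3632)
step 5: θ'=2.1132 (R=-0.3333) → pose (0.6879, -6.1115, 2.1132)
step 6: θ'=2.1132 (straight) → pose (-0.6026, -3.9703, 2.1132)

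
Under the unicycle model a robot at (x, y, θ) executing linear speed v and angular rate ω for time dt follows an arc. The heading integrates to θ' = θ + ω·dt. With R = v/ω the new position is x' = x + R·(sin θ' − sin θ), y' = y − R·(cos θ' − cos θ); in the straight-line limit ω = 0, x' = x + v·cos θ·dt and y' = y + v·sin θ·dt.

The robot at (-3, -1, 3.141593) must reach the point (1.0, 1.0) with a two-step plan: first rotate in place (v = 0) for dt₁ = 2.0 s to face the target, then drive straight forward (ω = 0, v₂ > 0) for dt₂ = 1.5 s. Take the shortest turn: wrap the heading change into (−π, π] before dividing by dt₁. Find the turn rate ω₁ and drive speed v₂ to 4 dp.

heading to target = atan2(1−-1, 1−-3) = 0.4636
Δθ = wrap(0.4636 − 3.1416) = -2.6779; ω₁ = Δθ/dt₁ = -1.3390
distance = √((1−-3)² + (1−-1)²) = 4.4721; v₂ = distance/dt₂ = 2.9814

ω₁ = -1.3390, v₂ = 2.9814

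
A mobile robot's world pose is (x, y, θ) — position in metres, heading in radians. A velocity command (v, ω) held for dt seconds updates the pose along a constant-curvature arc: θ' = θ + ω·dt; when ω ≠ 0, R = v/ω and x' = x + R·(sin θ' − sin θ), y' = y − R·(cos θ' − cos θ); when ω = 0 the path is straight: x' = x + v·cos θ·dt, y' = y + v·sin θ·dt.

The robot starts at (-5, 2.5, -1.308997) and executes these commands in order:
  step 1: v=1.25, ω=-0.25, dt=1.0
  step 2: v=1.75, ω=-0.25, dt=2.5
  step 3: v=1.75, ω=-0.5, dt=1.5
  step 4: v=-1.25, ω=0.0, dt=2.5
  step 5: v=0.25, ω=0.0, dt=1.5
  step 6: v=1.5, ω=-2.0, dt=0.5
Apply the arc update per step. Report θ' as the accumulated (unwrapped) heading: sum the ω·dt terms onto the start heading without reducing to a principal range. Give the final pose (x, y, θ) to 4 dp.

step 1: θ'=-1.5590 (R=-5.0000) → pose (-4.8300, 1.2649, -1.5590)
step 2: θ'=-2.1840 (R=-7.0000) → pose (-6.1048, -2.8461, -2.1840)
step 3: θ'=-2.9340 (R=-3.5000) → pose (-8.2458, -4.2568, -2.9340)
step 4: θ'=-2.9340 (straight) → pose (-5.1879, -3.6127, -2.9340)
step 5: θ'=-2.9340 (straight) → pose (-5.5548, -3.6900, -2.9340)
step 6: θ'=-3.9340 (R=-0.7500) → pose (-6.2434, -3.4827, -3.9340)

(-6.2434, -3.4827, -3.9340)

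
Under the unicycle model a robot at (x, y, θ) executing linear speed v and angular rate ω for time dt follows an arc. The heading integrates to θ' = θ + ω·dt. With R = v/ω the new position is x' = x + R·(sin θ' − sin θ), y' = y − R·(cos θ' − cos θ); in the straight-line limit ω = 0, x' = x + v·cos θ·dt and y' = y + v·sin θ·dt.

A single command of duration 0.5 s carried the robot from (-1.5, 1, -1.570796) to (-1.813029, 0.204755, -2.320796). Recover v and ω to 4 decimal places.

Δθ = -2.320796 − -1.570796 = -0.750000
ω = Δθ/dt = -0.750000/0.5 = -1.5000
R = −Δy/(cos θ' − cos θ) = -1.1667
v = R·ω = -1.1667·-1.5000 = 1.7500

v = 1.7500, ω = -1.5000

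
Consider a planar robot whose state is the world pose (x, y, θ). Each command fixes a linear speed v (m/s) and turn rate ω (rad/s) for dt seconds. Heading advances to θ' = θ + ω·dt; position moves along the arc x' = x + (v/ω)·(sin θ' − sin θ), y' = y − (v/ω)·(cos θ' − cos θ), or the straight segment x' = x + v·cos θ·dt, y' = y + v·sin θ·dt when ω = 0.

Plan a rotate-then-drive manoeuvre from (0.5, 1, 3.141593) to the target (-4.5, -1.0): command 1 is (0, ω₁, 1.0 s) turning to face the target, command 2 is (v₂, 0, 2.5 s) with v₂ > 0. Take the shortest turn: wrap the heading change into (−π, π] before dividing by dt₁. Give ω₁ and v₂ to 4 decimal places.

ω₁ = 0.3805, v₂ = 2.1541

heading to target = atan2(-1−1, -4.5−0.5) = -2.7611
Δθ = wrap(-2.7611 − 3.1416) = 0.3805; ω₁ = Δθ/dt₁ = 0.3805
distance = √((-4.5−0.5)² + (-1−1)²) = 5.3852; v₂ = distance/dt₂ = 2.1541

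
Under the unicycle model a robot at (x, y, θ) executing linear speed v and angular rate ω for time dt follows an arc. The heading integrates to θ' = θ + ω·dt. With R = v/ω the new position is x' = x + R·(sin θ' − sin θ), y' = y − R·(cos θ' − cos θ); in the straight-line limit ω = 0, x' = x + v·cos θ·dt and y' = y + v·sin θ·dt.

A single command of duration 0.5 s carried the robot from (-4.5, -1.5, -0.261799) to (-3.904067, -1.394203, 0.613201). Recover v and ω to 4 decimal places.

v = 1.2500, ω = 1.7500

Δθ = 0.613201 − -0.261799 = 0.875000
ω = Δθ/dt = 0.875000/0.5 = 1.7500
R = Δx/(sin θ' − sin θ) = 0.7143
v = R·ω = 0.7143·1.7500 = 1.2500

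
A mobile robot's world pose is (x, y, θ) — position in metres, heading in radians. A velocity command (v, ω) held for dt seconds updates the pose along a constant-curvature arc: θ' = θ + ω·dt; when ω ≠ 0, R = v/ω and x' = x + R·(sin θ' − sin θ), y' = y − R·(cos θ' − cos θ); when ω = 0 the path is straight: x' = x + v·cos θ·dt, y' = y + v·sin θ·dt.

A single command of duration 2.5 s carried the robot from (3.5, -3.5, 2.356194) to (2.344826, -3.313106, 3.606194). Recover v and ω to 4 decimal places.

v = 0.5000, ω = 0.5000

Δθ = 3.606194 − 2.356194 = 1.250000
ω = Δθ/dt = 1.250000/2.5 = 0.5000
R = Δx/(sin θ' − sin θ) = 1.0000
v = R·ω = 1.0000·0.5000 = 0.5000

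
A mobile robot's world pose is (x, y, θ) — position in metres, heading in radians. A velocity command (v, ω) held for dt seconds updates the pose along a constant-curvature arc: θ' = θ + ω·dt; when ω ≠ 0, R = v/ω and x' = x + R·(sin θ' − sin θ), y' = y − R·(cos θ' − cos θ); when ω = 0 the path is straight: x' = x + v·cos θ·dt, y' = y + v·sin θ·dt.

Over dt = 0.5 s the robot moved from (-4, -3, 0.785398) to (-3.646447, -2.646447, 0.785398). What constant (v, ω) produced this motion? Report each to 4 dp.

Δθ = 0.785398 − 0.785398 = 0.000000
ω = Δθ/dt = 0.000000/0.5 = 0.0000
ω = 0 → v = (Δx·cos θ + Δy·sin θ)/dt = 1.0000

v = 1.0000, ω = 0.0000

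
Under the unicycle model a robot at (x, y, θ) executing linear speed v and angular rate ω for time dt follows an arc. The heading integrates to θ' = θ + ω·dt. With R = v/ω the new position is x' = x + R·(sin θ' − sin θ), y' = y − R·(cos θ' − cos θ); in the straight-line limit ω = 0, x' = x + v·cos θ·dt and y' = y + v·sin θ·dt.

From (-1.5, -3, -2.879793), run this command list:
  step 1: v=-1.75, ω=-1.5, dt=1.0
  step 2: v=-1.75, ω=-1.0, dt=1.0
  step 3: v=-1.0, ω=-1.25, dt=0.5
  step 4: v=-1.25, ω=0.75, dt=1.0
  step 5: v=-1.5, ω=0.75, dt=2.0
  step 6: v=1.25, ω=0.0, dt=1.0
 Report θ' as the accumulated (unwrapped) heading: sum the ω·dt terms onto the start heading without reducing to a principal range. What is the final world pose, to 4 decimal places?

step 1: θ'=-4.3798 (R=1.1667) → pose (-0.0953, -3.7460, -4.3798)
step 2: θ'=-5.3798 (R=1.7500) → pose (-0.3749, -5.4005, -5.3798)
step 3: θ'=-6.0048 (R=0.8000) → pose (-0.7834, -5.6746, -6.0048)
step 4: θ'=-5.2548 (R=-1.6667) → pose (-1.7528, -6.4167, -5.2548)
step 5: θ'=-3.7548 (R=-2.0000) → pose (-1.1909, -9.0848, -3.7548)
step 6: θ'=-3.7548 (straight) → pose (-2.2131, -8.3654, -3.7548)

(-2.2131, -8.3654, -3.7548)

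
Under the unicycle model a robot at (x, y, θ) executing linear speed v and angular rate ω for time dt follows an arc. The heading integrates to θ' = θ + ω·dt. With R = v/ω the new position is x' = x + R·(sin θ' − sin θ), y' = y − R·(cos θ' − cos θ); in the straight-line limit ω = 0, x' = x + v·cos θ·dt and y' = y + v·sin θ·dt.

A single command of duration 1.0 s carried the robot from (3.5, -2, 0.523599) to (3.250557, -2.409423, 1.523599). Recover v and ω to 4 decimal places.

Δθ = 1.523599 − 0.523599 = 1.000000
ω = Δθ/dt = 1.000000/1.0 = 1.0000
R = −Δy/(cos θ' − cos θ) = -0.5000
v = R·ω = -0.5000·1.0000 = -0.5000

v = -0.5000, ω = 1.0000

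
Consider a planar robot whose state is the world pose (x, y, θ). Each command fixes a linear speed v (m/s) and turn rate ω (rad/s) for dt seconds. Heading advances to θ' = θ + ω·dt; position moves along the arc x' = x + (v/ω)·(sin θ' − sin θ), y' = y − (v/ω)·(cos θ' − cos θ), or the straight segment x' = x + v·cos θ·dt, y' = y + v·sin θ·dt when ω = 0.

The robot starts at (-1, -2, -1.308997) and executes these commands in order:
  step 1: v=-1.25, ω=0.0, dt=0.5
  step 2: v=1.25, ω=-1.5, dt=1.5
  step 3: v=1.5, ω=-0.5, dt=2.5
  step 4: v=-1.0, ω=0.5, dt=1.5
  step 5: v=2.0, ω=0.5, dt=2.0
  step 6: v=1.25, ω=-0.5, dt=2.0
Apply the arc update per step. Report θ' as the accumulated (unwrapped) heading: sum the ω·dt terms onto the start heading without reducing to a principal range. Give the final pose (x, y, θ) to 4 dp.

(-9.3692, 1.7760, -4.0590)

step 1: θ'=-1.3090 (straight) → pose (-1.1618, -1.3963, -1.3090)
step 2: θ'=-3.5590 (R=-0.8333) → pose (-2.3045, -2.3738, -3.5590)
step 3: θ'=-4.8090 (R=-3.0000) → pose (-4.0744, 0.6580, -4.8090)
step 4: θ'=-4.0590 (R=-2.0000) → pose (-3.6717, -0.7506, -4.0590)
step 5: θ'=-3.0590 (R=4.0000) → pose (-7.1779, 0.8042, -3.0590)
step 6: θ'=-4.0590 (R=-2.5000) → pose (-9.3692, 1.7760, -4.0590)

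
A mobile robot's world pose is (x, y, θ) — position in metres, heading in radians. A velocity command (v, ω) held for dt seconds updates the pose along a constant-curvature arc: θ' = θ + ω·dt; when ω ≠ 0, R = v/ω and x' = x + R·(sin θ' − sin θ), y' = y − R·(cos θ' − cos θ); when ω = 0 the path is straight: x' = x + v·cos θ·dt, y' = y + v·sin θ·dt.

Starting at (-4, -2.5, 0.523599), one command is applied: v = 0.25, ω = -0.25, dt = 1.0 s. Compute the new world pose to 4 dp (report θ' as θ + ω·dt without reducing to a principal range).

θ' = 0.5236 + -0.25·1.0 = 0.2736
R = v/ω = 0.25/-0.25 = -1.0000
x' = -4 + -1.0000·(sin 0.2736 − sin 0.5236) = -3.7702
y' = -2.5 − -1.0000·(cos 0.2736 − cos 0.5236) = -2.4032

(-3.7702, -2.4032, 0.2736)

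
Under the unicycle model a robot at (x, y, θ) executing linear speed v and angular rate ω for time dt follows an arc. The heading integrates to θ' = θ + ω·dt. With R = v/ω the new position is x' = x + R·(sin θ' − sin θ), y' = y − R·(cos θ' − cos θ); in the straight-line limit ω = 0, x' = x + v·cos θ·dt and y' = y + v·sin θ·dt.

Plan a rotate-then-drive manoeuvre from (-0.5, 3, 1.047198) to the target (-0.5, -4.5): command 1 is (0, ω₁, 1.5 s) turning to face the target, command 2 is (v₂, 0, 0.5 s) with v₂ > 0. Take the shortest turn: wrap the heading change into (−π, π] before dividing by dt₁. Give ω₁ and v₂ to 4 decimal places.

heading to target = atan2(-4.5−3, -0.5−-0.5) = -1.5708
Δθ = wrap(-1.5708 − 1.0472) = -2.6180; ω₁ = Δθ/dt₁ = -1.7453
distance = √((-0.5−-0.5)² + (-4.5−3)²) = 7.5000; v₂ = distance/dt₂ = 15.0000

ω₁ = -1.7453, v₂ = 15.0000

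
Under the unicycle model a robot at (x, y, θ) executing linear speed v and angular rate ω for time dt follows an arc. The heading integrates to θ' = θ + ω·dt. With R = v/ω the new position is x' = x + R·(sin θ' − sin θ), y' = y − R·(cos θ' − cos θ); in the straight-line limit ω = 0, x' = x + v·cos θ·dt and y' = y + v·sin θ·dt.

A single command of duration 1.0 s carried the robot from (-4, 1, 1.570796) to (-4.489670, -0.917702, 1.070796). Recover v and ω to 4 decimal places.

v = -2.0000, ω = -0.5000

Δθ = 1.070796 − 1.570796 = -0.500000
ω = Δθ/dt = -0.500000/1.0 = -0.5000
R = −Δy/(cos θ' − cos θ) = 4.0000
v = R·ω = 4.0000·-0.5000 = -2.0000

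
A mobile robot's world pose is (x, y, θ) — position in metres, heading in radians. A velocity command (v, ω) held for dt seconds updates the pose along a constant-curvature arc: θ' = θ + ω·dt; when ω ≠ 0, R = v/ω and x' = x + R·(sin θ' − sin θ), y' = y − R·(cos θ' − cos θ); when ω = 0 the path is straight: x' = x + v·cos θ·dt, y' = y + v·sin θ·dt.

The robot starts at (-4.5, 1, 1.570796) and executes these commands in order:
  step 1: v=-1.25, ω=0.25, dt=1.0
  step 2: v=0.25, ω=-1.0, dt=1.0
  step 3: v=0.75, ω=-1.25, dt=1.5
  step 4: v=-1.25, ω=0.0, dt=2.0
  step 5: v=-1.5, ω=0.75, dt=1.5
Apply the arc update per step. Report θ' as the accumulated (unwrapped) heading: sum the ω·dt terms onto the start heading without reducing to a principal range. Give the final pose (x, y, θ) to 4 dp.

(-6.4398, 3.0635, 0.0708)

step 1: θ'=1.8208 (R=-5.0000) → pose (-4.3446, -0.2370, 1.8208)
step 2: θ'=0.8208 (R=-0.2500) → pose (-4.2853, -0.0048, 0.8208)
step 3: θ'=-1.0542 (R=-0.6000) → pose (-3.3245, -0.1174, -1.0542)
step 4: θ'=-1.0542 (straight) → pose (-4.5593, 2.0564, -1.0542)
step 5: θ'=0.0708 (R=-2.0000) → pose (-6.4398, 3.0635, 0.0708)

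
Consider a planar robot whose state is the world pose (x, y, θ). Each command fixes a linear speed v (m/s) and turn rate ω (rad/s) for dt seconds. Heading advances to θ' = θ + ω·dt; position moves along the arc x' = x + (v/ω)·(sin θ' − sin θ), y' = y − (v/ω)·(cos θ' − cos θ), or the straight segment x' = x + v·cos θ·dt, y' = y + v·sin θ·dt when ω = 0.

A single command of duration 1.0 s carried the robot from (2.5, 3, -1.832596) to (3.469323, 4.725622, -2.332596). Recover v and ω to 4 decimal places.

v = -2.0000, ω = -0.5000

Δθ = -2.332596 − -1.832596 = -0.500000
ω = Δθ/dt = -0.500000/1.0 = -0.5000
R = −Δy/(cos θ' − cos θ) = 4.0000
v = R·ω = 4.0000·-0.5000 = -2.0000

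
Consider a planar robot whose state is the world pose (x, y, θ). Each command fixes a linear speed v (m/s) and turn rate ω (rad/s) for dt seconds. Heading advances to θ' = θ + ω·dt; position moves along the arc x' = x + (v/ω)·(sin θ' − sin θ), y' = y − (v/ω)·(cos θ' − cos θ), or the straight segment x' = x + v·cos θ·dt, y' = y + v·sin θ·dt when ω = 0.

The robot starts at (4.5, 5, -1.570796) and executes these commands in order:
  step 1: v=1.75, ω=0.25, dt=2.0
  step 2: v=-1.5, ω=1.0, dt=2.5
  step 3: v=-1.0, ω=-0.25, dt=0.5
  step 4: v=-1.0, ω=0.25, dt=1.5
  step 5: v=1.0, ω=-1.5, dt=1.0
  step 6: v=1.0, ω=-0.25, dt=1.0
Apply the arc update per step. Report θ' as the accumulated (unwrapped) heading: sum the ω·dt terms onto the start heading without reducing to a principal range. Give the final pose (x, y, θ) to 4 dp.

(3.8763, -0.0571, -0.0708)

step 1: θ'=-1.0708 (R=7.0000) → pose (5.3569, 1.6440, -1.0708)
step 2: θ'=1.4292 (R=-1.5000) → pose (2.5556, 1.1366, 1.4292)
step 3: θ'=1.3042 (R=4.0000) → pose (2.4543, 0.6473, 1.3042)
step 4: θ'=1.6792 (R=-4.0000) → pose (2.3365, -0.8393, 1.6792)
step 5: θ'=0.1792 (R=-0.6667) → pose (2.8804, -0.1112, 0.1792)
step 6: θ'=-0.0708 (R=-4.0000) → pose (3.8763, -0.0571, -0.0708)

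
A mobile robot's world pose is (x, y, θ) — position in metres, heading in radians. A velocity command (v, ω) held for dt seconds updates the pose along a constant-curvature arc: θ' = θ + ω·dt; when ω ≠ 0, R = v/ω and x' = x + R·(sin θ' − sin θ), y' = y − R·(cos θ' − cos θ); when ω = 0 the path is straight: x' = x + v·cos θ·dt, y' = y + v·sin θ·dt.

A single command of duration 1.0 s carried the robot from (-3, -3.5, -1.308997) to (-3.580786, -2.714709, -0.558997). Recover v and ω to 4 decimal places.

v = -1.0000, ω = 0.7500

Δθ = -0.558997 − -1.308997 = 0.750000
ω = Δθ/dt = 0.750000/1.0 = 0.7500
R = −Δy/(cos θ' − cos θ) = -1.3333
v = R·ω = -1.3333·0.7500 = -1.0000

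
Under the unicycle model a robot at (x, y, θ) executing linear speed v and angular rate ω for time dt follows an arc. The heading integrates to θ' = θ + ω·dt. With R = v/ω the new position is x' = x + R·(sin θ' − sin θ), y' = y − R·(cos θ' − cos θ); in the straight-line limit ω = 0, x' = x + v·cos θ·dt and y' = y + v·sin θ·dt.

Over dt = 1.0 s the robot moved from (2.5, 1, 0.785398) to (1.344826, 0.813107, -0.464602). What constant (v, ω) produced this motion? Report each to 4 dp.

Δθ = -0.464602 − 0.785398 = -1.250000
ω = Δθ/dt = -1.250000/1.0 = -1.2500
R = Δx/(sin θ' − sin θ) = 1.0000
v = R·ω = 1.0000·-1.2500 = -1.2500

v = -1.2500, ω = -1.2500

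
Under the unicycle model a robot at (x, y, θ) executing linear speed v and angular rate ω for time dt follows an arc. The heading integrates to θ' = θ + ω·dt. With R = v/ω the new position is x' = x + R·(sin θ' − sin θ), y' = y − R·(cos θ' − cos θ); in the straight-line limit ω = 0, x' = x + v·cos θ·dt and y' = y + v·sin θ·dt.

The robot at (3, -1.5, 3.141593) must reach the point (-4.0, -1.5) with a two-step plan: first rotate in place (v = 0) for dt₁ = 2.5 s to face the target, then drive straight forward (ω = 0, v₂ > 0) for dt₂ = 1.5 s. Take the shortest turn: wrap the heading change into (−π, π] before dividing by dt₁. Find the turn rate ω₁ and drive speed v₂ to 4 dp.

ω₁ = 0.0000, v₂ = 4.6667

heading to target = atan2(-1.5−-1.5, -4−3) = 3.1416
Δθ = wrap(3.1416 − 3.1416) = 0.0000; ω₁ = Δθ/dt₁ = 0.0000
distance = √((-4−3)² + (-1.5−-1.5)²) = 7.0000; v₂ = distance/dt₂ = 4.6667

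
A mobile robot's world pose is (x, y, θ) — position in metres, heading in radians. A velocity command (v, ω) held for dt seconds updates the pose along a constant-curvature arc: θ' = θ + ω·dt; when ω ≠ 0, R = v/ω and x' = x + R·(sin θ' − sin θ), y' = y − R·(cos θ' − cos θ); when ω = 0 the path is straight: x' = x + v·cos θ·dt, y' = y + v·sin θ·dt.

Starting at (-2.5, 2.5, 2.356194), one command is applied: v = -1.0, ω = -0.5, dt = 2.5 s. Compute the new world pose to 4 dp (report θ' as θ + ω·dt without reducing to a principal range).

θ' = 2.3562 + -0.5·2.5 = 1.1062
R = v/ω = -1.0/-0.5 = 2.0000
x' = -2.5 + 2.0000·(sin 1.1062 − sin 2.3562) = -2.1262
y' = 2.5 − 2.0000·(cos 1.1062 − cos 2.3562) = 0.1897

(-2.1262, 0.1897, 1.1062)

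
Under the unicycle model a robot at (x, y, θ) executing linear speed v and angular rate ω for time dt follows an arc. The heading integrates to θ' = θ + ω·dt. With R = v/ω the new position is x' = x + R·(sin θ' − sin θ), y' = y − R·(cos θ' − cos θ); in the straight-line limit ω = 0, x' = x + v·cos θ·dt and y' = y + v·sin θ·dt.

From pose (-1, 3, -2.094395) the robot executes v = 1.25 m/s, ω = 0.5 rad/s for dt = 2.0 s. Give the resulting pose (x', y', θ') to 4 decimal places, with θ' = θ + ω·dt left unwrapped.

(-1.0566, 0.6035, -1.0944)

θ' = -2.0944 + 0.5·2.0 = -1.0944
R = v/ω = 1.25/0.5 = 2.5000
x' = -1 + 2.5000·(sin -1.0944 − sin -2.0944) = -1.0566
y' = 3 − 2.5000·(cos -1.0944 − cos -2.0944) = 0.6035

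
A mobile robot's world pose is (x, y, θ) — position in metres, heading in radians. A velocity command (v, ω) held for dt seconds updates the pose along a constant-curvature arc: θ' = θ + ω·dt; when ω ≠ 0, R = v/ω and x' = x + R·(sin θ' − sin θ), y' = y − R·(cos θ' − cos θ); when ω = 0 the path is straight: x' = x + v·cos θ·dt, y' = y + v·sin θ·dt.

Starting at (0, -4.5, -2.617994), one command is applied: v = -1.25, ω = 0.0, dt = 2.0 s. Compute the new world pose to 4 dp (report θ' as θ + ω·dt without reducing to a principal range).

θ' = -2.6180 + 0.0·2.0 = -2.6180
ω = 0 → straight: x' = 0 + -1.25·cos(-2.6180)·2.0 = 2.1651
y' = -4.5 + -1.25·sin(-2.6180)·2.0 = -3.2500

(2.1651, -3.2500, -2.6180)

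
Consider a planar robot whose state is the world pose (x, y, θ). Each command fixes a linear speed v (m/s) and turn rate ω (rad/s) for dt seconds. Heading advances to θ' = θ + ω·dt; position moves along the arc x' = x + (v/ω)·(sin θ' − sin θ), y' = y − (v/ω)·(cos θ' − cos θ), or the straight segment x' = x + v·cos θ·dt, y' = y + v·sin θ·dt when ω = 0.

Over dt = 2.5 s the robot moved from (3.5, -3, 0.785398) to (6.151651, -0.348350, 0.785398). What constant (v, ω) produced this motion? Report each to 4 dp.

v = 1.5000, ω = 0.0000

Δθ = 0.785398 − 0.785398 = 0.000000
ω = Δθ/dt = 0.000000/2.5 = 0.0000
ω = 0 → v = (Δx·cos θ + Δy·sin θ)/dt = 1.5000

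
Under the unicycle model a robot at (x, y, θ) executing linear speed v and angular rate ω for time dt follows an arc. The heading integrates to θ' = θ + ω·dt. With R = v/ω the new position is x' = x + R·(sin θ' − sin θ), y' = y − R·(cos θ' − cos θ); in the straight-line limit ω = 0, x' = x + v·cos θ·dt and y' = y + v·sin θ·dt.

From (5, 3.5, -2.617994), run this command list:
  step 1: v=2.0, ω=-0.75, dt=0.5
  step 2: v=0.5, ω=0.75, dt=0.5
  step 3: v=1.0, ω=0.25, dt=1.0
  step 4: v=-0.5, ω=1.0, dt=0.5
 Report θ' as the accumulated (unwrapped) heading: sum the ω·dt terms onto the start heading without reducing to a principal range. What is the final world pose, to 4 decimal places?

(3.1607, 2.6989, -1.8680)

step 1: θ'=-2.9930 (R=-2.6667) → pose (4.0615, 3.1721, -2.9930)
step 2: θ'=-2.6180 (R=0.6667) → pose (3.8268, 3.0902, -2.6180)
step 3: θ'=-2.3680 (R=4.0000) → pose (3.0320, 2.4877, -2.3680)
step 4: θ'=-1.8680 (R=-0.5000) → pose (3.1607, 2.6989, -1.8680)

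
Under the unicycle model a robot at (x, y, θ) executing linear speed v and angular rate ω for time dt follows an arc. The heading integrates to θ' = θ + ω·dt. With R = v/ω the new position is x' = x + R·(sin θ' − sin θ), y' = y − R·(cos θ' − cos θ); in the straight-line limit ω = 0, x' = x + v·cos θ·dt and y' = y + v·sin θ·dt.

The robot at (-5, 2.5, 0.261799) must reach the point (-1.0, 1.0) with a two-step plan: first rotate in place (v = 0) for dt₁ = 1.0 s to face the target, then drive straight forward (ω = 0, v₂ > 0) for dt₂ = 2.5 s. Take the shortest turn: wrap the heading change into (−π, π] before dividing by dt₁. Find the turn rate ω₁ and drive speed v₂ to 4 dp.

heading to target = atan2(1−2.5, -1−-5) = -0.3588
Δθ = wrap(-0.3588 − 0.2618) = -0.6206; ω₁ = Δθ/dt₁ = -0.6206
distance = √((-1−-5)² + (1−2.5)²) = 4.2720; v₂ = distance/dt₂ = 1.7088

ω₁ = -0.6206, v₂ = 1.7088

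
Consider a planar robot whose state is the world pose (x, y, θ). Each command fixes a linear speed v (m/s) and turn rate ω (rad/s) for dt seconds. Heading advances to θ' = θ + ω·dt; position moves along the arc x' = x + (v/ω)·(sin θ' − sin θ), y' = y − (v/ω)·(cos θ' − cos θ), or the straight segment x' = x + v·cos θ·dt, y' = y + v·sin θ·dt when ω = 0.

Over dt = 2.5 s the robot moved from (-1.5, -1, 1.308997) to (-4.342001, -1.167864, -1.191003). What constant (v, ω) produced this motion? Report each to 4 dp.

Δθ = -1.191003 − 1.308997 = -2.500000
ω = Δθ/dt = -2.500000/2.5 = -1.0000
R = Δx/(sin θ' − sin θ) = 1.5000
v = R·ω = 1.5000·-1.0000 = -1.5000

v = -1.5000, ω = -1.0000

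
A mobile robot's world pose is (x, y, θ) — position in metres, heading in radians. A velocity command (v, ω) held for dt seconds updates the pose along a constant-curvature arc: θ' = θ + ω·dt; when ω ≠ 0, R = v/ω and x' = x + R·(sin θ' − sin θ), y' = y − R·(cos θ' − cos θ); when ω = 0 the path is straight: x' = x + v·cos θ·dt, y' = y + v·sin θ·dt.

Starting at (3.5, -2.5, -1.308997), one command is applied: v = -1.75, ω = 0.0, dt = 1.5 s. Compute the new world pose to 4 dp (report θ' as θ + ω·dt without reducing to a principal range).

θ' = -1.3090 + 0.0·1.5 = -1.3090
ω = 0 → straight: x' = 3.5 + -1.75·cos(-1.3090)·1.5 = 2.8206
y' = -2.5 + -1.75·sin(-1.3090)·1.5 = 0.0356

(2.8206, 0.0356, -1.3090)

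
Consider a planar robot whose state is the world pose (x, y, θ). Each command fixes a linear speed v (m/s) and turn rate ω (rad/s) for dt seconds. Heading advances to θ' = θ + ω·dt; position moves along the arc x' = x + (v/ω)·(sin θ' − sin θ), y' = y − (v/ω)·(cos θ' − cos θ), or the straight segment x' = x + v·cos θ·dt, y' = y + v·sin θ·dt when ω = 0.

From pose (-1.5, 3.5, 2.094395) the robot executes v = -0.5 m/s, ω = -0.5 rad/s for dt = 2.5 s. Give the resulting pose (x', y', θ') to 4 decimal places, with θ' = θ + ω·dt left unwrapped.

θ' = 2.0944 + -0.5·2.5 = 0.8444
R = v/ω = -0.5/-0.5 = 1.0000
x' = -1.5 + 1.0000·(sin 0.8444 − sin 2.0944) = -1.6185
y' = 3.5 − 1.0000·(cos 0.8444 − cos 2.0944) = 2.3358

(-1.6185, 2.3358, 0.8444)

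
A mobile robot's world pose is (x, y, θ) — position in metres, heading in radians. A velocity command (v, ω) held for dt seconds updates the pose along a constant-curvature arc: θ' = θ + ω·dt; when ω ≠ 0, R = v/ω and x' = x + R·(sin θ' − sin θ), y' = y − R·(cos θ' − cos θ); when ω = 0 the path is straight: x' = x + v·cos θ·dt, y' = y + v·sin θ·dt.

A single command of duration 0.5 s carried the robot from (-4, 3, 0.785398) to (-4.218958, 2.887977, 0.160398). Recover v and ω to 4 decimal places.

Δθ = 0.160398 − 0.785398 = -0.625000
ω = Δθ/dt = -0.625000/0.5 = -1.2500
R = Δx/(sin θ' − sin θ) = 0.4000
v = R·ω = 0.4000·-1.2500 = -0.5000

v = -0.5000, ω = -1.2500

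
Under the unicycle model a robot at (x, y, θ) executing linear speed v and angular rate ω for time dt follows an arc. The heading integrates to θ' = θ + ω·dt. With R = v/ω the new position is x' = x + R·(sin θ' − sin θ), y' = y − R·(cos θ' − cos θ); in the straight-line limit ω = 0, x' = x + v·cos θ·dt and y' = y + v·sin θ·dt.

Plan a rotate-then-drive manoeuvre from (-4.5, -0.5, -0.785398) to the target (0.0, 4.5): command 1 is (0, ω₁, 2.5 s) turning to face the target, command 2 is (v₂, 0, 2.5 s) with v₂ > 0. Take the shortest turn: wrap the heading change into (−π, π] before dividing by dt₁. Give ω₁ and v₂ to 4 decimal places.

ω₁ = 0.6494, v₂ = 2.6907

heading to target = atan2(4.5−-0.5, 0−-4.5) = 0.8380
Δθ = wrap(0.8380 − -0.7854) = 1.6234; ω₁ = Δθ/dt₁ = 0.6494
distance = √((0−-4.5)² + (4.5−-0.5)²) = 6.7268; v₂ = distance/dt₂ = 2.6907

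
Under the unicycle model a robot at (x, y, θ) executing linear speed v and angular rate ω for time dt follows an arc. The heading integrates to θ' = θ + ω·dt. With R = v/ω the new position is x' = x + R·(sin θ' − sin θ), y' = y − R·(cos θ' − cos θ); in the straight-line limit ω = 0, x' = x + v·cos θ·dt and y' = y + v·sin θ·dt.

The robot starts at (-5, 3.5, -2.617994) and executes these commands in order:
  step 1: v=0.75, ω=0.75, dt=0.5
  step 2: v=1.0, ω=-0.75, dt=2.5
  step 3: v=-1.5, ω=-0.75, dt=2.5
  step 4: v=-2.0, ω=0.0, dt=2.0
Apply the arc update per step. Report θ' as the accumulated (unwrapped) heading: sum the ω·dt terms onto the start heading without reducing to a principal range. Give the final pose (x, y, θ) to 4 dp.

(-12.3478, -0.8407, -5.9930)

step 1: θ'=-2.2430 (R=1.0000) → pose (-5.2825, 3.2567, -2.2430)
step 2: θ'=-4.1180 (R=-1.3333) → pose (-7.4304, 3.3403, -4.1180)
step 3: θ'=-5.9930 (R=2.0000) → pose (-8.5151, 0.3039, -5.9930)
step 4: θ'=-5.9930 (straight) → pose (-12.3478, -0.8407, -5.9930)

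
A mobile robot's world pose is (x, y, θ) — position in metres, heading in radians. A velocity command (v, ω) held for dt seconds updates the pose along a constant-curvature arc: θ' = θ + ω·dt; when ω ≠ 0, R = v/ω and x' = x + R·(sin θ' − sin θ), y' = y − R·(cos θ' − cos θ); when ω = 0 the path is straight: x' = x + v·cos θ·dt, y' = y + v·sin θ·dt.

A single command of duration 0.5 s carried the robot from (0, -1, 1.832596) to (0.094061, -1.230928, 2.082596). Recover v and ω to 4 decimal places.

v = -0.5000, ω = 0.5000

Δθ = 2.082596 − 1.832596 = 0.250000
ω = Δθ/dt = 0.250000/0.5 = 0.5000
R = −Δy/(cos θ' − cos θ) = -1.0000
v = R·ω = -1.0000·0.5000 = -0.5000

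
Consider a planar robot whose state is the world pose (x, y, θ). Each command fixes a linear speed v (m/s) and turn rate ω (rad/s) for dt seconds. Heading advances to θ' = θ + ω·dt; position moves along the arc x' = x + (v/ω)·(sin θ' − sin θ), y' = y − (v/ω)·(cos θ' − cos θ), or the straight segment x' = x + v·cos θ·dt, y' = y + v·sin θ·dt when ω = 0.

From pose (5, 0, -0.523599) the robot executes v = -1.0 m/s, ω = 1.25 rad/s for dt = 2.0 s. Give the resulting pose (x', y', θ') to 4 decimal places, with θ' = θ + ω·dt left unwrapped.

θ' = -0.5236 + 1.25·2.0 = 1.9764
R = v/ω = -1.0/1.25 = -0.8000
x' = 5 + -0.8000·(sin 1.9764 − sin -0.5236) = 3.8649
y' = 0 − -0.8000·(cos 1.9764 − cos -0.5236) = -1.0085

(3.8649, -1.0085, 1.9764)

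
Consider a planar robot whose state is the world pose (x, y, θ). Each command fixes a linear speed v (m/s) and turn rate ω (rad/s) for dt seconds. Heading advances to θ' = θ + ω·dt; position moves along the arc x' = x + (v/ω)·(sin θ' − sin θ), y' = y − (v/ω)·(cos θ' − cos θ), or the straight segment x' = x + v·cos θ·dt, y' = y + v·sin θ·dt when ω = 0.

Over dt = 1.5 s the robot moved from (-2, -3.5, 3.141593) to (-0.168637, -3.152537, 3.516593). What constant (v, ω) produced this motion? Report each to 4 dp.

Δθ = 3.516593 − 3.141593 = 0.375000
ω = Δθ/dt = 0.375000/1.5 = 0.2500
R = Δx/(sin θ' − sin θ) = -5.0000
v = R·ω = -5.0000·0.2500 = -1.2500

v = -1.2500, ω = 0.2500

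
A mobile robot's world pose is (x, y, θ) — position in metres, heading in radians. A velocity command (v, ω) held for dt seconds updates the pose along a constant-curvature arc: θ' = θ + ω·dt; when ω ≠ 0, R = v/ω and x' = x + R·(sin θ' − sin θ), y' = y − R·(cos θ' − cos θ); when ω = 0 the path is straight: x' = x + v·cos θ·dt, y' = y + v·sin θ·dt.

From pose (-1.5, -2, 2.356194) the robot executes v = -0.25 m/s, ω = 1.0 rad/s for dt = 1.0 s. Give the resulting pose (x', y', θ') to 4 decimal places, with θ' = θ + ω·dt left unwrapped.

θ' = 2.3562 + 1.0·1.0 = 3.3562
R = v/ω = -0.25/1.0 = -0.2500
x' = -1.5 + -0.2500·(sin 3.3562 − sin 2.3562) = -1.2700
y' = -2 − -0.2500·(cos 3.3562 − cos 2.3562) = -2.0675

(-1.2700, -2.0675, 3.3562)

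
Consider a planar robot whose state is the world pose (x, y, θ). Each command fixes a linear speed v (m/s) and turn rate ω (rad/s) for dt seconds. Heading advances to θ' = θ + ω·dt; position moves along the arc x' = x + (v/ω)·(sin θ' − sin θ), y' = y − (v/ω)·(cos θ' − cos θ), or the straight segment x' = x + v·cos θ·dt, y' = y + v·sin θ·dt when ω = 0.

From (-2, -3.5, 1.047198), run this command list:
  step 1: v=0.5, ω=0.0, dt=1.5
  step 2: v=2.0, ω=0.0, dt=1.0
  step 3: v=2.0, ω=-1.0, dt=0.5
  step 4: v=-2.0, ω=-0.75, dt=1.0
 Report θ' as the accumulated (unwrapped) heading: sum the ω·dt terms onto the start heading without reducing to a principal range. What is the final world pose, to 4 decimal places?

(-1.8581, -0.7452, -0.2028)

step 1: θ'=1.0472 (straight) → pose (-1.6250, -2.8505, 1.0472)
step 2: θ'=1.0472 (straight) → pose (-0.6250, -1.1184, 1.0472)
step 3: θ'=0.5472 (R=-2.0000) → pose (0.0665, -0.4105, 0.5472)
step 4: θ'=-0.2028 (R=2.6667) → pose (-1.8581, -0.7452, -0.2028)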